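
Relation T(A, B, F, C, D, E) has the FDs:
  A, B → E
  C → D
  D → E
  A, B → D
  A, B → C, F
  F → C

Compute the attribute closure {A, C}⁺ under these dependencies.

Start with {A, C}.
C → D applies; add {D} → now {A, C, D}.
D → E applies; add {E} → now {A, C, D, E}.
No further FD applies.

{A, C, D, E}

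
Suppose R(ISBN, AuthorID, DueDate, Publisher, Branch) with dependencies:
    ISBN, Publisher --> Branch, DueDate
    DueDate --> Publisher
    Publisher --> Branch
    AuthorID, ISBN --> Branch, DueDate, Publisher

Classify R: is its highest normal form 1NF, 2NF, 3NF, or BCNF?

2NF

Candidate key: {AuthorID, ISBN}. Prime attributes: {AuthorID, ISBN}.
ISBN, Publisher --> Branch, DueDate: {ISBN, Publisher}⁺ = {Branch, DueDate, ISBN, Publisher}, which is not all of the attributes, so the left side is not a superkey — BCNF is violated.
ISBN, Publisher --> Branch, DueDate has non-prime {Branch, DueDate} on the right and a non-superkey on the left, so 3NF fails.
Checking every proper subset of each key, none determines a non-prime attribute — 2NF is satisfied.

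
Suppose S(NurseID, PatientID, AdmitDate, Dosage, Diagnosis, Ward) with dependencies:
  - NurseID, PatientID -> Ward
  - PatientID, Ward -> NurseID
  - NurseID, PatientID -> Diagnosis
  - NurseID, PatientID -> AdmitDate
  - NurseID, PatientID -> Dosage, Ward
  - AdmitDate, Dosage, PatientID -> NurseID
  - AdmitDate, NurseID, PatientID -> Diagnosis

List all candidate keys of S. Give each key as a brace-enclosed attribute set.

{AdmitDate, Dosage, PatientID}, {NurseID, PatientID}, {PatientID, Ward}

No FD produces {PatientID}, so it must be in every candidate key.
{NurseID, PatientID} is a candidate key since {NurseID, PatientID}⁺ = {AdmitDate, Diagnosis, Dosage, NurseID, PatientID, Ward} covers every attribute.
{PatientID, Ward} is a candidate key since {PatientID, Ward}⁺ = {AdmitDate, Diagnosis, Dosage, NurseID, PatientID, Ward} covers every attribute.
{AdmitDate, Dosage, PatientID} is a candidate key since {AdmitDate, Dosage, PatientID}⁺ = {AdmitDate, Diagnosis, Dosage, NurseID, PatientID, Ward} covers every attribute.
No proper subset of any of these is a key, and no other minimal superkey exists.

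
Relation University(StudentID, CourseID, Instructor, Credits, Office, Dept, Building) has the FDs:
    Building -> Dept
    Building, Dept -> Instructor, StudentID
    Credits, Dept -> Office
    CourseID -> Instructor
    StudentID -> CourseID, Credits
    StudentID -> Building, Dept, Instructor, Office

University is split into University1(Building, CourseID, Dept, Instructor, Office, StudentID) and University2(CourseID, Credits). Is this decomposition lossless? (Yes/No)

University1 ∩ University2 = {CourseID}; its closure under F is {CourseID, Instructor}.
The closure covers neither University1 nor University2 entirely; the join is not lossless.

No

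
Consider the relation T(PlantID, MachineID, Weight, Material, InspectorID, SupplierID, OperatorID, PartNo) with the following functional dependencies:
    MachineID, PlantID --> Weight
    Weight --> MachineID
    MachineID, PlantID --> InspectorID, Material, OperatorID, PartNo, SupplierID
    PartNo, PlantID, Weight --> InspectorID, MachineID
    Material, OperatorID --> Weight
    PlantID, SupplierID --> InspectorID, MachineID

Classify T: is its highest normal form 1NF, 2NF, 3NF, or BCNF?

Candidate keys: {MachineID, PlantID}, {Material, OperatorID, PlantID}, {PlantID, SupplierID}, {PlantID, Weight}. Prime attributes: {MachineID, Material, OperatorID, PlantID, SupplierID, Weight}.
Weight --> MachineID: {Weight}⁺ = {MachineID, Weight}, which is not all of the attributes, so the left side is not a superkey — BCNF is violated.
Its right-hand attributes {MachineID} are all prime, as are those of every other non-superkey FD — the relation is in 3NF.

3NF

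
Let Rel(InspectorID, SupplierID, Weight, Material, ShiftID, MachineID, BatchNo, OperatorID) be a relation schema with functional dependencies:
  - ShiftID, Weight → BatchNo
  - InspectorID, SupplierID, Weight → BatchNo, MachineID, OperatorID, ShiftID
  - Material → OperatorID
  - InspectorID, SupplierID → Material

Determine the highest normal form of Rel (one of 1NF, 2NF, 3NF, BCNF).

1NF

Candidate key: {InspectorID, SupplierID, Weight}. Prime attributes: {InspectorID, SupplierID, Weight}.
ShiftID, Weight → BatchNo breaks BCNF: {ShiftID, Weight}⁺ = {BatchNo, ShiftID, Weight}, so {ShiftID, Weight} is not a superkey.
ShiftID, Weight → BatchNo has non-prime {BatchNo} on the right and a non-superkey on the left, so 3NF fails.
The proper key subset {InspectorID, SupplierID} of {InspectorID, SupplierID, Weight} determines non-prime {Material, OperatorID}, so the relation is not even in 2NF.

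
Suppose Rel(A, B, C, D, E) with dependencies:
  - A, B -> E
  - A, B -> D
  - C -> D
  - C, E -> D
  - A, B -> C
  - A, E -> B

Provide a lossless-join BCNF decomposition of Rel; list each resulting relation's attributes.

{A, B, C, E}; {C, D}

Candidate keys of the original relation: {A, B}, {A, E}.
In {A, B, C, D, E}, {C} is not a superkey ({C}⁺ restricted to this set is {C, D}), so split on C -> D into {C, D} and {A, B, C, E}.
{C, D} is in BCNF.
{A, B, C, E} is in BCNF.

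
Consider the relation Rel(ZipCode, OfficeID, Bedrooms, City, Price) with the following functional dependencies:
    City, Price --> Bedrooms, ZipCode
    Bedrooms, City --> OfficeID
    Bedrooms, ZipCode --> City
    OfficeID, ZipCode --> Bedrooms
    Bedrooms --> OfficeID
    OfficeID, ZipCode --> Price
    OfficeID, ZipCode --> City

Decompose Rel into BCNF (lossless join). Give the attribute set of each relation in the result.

Candidate keys of the original relation: {Bedrooms, ZipCode}, {City, Price}, {OfficeID, ZipCode}.
{Bedrooms, City, OfficeID, Price, ZipCode}: {Bedrooms, City} determines {Bedrooms, City, OfficeID} here but is not a superkey — split on Bedrooms, City --> OfficeID, giving {Bedrooms, City, OfficeID} and {Bedrooms, City, Price, ZipCode}.
{Bedrooms, City, OfficeID}: {Bedrooms} determines {Bedrooms, OfficeID} here but is not a superkey — split on Bedrooms --> OfficeID, giving {Bedrooms, OfficeID} and {Bedrooms, City}.
{Bedrooms, OfficeID} has no BCNF violation.
{Bedrooms, City} has no BCNF violation.
{Bedrooms, City, Price, ZipCode} has no BCNF violation.

{Bedrooms, City, Price, ZipCode}; {Bedrooms, OfficeID}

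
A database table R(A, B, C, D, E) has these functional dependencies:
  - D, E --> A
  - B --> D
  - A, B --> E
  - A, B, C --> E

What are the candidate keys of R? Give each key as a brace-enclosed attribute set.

Attributes never on any right-hand side: {B, C} — every candidate key must contain all of them.
{A, B, C} is a candidate key since {A, B, C}⁺ = {A, B, C, D, E} covers every attribute.
{B, C, E} is a candidate key since {B, C, E}⁺ = {A, B, C, D, E} covers every attribute.
These are minimal and exhaustive — every other superkey contains one of them.

{A, B, C}, {B, C, E}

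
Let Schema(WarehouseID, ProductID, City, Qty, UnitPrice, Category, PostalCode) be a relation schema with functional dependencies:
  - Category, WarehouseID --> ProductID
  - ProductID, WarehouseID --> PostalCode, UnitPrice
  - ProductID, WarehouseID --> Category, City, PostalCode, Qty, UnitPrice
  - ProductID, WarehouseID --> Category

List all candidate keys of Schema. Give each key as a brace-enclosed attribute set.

No FD produces {WarehouseID}, so it must be in every candidate key.
Closure of {Category, WarehouseID} is {Category, City, PostalCode, ProductID, Qty, UnitPrice, WarehouseID}, the whole schema; {Category, WarehouseID} is a candidate key.
Closure of {ProductID, WarehouseID} is {Category, City, PostalCode, ProductID, Qty, UnitPrice, WarehouseID}, the whole schema; {ProductID, WarehouseID} is a candidate key.
No proper subset of any of these is a key, and no other minimal superkey exists.

{Category, WarehouseID}, {ProductID, WarehouseID}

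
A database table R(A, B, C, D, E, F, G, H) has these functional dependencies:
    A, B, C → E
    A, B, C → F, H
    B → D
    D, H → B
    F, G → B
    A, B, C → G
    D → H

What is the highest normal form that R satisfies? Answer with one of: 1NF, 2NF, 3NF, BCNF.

Candidate keys: {A, B, C}, {A, C, D}, {A, C, F, G}. Prime attributes: {A, B, C, D, F, G}.
For B → D we have {B}⁺ = {B, D, H}; {B} is not a superkey, so BCNF fails.
D → H has non-prime {H} on the right and a non-superkey on the left, so 3NF fails.
Since {B} ⊂ {A, B, C} and {B}⁺ ⊇ {H} with {H} non-prime, there is a partial dependency; 2NF fails.

1NF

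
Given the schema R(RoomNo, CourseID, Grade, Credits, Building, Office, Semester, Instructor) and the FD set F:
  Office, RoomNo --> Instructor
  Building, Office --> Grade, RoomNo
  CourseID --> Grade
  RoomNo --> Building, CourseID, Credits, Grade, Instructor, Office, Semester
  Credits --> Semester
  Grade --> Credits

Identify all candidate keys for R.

{RoomNo}⁺ = {Building, CourseID, Credits, Grade, Instructor, Office, RoomNo, Semester}, which is every attribute, so {RoomNo} is a candidate key.
{Building, Office}⁺ = {Building, CourseID, Credits, Grade, Instructor, Office, RoomNo, Semester}, which is every attribute, so {Building, Office} is a candidate key.
These are minimal and exhaustive — every other superkey contains one of them.

{Building, Office}, {RoomNo}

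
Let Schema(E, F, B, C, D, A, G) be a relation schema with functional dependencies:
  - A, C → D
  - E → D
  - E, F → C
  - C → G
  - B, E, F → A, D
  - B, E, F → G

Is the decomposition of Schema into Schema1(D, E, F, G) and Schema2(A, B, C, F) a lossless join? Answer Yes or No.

No

The shared attributes are {F} and {F}⁺ = {F}.
Neither Schema1 nor Schema2 is contained in that closure, so the decomposition is lossy.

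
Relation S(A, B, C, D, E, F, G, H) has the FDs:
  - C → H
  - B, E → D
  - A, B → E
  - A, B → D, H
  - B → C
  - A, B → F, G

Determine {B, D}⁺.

{B, C, D, H}

Start with {B, D}.
B → C applies; add {C} → now {B, C, D}.
C → H applies; add {H} → now {B, C, D, H}.
No further FD applies.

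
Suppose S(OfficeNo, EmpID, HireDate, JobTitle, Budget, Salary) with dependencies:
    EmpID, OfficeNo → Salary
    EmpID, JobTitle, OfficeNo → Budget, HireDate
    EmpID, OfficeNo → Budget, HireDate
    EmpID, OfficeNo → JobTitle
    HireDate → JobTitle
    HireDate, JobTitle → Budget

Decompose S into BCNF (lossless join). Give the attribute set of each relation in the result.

{Budget, HireDate, JobTitle}; {EmpID, HireDate, OfficeNo, Salary}

Candidate key of the original relation: {EmpID, OfficeNo}.
{Budget, EmpID, HireDate, JobTitle, OfficeNo, Salary}: {HireDate} determines {Budget, HireDate, JobTitle} here but is not a superkey — split on HireDate → Budget, JobTitle, giving {Budget, HireDate, JobTitle} and {EmpID, HireDate, OfficeNo, Salary}.
{Budget, HireDate, JobTitle} has no BCNF violation.
{EmpID, HireDate, OfficeNo, Salary} has no BCNF violation.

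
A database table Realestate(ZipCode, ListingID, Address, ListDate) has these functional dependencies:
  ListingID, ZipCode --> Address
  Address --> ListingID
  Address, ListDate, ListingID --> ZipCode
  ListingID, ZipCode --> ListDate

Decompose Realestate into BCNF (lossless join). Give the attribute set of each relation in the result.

{Address, ListDate, ZipCode}; {Address, ListingID}

Candidate keys of the original relation: {Address, ListDate}, {Address, ZipCode}, {ListingID, ZipCode}.
In {Address, ListDate, ListingID, ZipCode}, {Address} is not a superkey ({Address}⁺ restricted to this set is {Address, ListingID}), so split on Address --> ListingID into {Address, ListingID} and {Address, ListDate, ZipCode}.
{Address, ListingID} has no BCNF violation.
{Address, ListDate, ZipCode} has no BCNF violation.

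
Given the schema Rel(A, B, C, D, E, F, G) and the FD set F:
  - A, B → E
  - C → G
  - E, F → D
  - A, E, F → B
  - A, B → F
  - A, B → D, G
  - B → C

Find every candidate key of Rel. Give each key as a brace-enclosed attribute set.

{A, B}, {A, E, F}

No FD produces {A}, so it must be in every candidate key.
{A, B}⁺ = {A, B, C, D, E, F, G} — all of the relation — so {A, B} is a candidate key.
{A, E, F}⁺ = {A, B, C, D, E, F, G} — all of the relation — so {A, E, F} is a candidate key.
Any other superkey properly contains one of these, so there are no further candidate keys.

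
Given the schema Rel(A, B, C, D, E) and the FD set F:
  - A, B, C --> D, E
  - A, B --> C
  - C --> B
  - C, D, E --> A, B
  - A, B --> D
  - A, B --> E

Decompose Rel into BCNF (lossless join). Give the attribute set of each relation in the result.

Candidate keys of the original relation: {A, B}, {A, C}, {C, D, E}.
In {A, B, C, D, E}, {C} is not a superkey ({C}⁺ restricted to this set is {B, C}), so split on C --> B into {B, C} and {A, C, D, E}.
{B, C} is in BCNF.
{A, C, D, E} is in BCNF.

{A, C, D, E}; {B, C}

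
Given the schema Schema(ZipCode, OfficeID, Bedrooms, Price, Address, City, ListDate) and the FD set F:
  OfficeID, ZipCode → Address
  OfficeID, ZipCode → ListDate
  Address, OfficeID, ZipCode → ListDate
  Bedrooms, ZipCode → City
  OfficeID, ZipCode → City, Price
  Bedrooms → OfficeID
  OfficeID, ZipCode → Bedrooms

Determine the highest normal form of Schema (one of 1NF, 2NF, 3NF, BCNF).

Candidate keys: {Bedrooms, ZipCode}, {OfficeID, ZipCode}. Prime attributes: {Bedrooms, OfficeID, ZipCode}.
Bedrooms → OfficeID breaks BCNF: {Bedrooms}⁺ = {Bedrooms, OfficeID}, so {Bedrooms} is not a superkey.
But every attribute on its right side ({OfficeID}) is prime, and the same holds for every other non-superkey FD, so 3NF still holds.

3NF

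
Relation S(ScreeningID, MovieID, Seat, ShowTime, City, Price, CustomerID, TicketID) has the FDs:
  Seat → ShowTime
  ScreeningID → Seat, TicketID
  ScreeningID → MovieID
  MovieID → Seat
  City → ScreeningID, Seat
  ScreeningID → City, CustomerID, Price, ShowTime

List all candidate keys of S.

{City}, {ScreeningID}

{City}⁺ = {City, CustomerID, MovieID, Price, ScreeningID, Seat, ShowTime, TicketID} — all of the relation — so {City} is a candidate key.
{ScreeningID}⁺ = {City, CustomerID, MovieID, Price, ScreeningID, Seat, ShowTime, TicketID} — all of the relation — so {ScreeningID} is a candidate key.
Any other superkey properly contains one of these, so there are no further candidate keys.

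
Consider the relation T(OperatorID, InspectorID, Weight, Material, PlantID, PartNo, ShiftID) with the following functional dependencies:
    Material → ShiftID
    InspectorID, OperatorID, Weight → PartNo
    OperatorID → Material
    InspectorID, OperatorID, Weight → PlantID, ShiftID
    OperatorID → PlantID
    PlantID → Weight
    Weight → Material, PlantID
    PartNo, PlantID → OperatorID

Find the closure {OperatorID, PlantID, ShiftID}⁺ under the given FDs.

Start with {OperatorID, PlantID, ShiftID}.
OperatorID → Material applies; add {Material} → now {Material, OperatorID, PlantID, ShiftID}.
PlantID → Weight applies; add {Weight} → now {Material, OperatorID, PlantID, ShiftID, Weight}.
No further FD applies.

{Material, OperatorID, PlantID, ShiftID, Weight}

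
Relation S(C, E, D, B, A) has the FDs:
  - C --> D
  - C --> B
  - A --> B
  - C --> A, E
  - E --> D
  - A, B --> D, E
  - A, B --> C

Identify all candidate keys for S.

{A}, {C}

{A}⁺ = {A, B, C, D, E}, which is every attribute, so {A} is a candidate key.
{C}⁺ = {A, B, C, D, E}, which is every attribute, so {C} is a candidate key.
These are minimal and exhaustive — every other superkey contains one of them.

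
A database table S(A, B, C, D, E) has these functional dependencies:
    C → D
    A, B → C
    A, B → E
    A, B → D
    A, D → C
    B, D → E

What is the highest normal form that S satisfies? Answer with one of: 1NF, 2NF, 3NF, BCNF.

Candidate key: {A, B}. Prime attributes: {A, B}.
C → D breaks BCNF: {C}⁺ = {C, D}, so {C} is not a superkey.
Because {D} is non-prime and the left side of C → D is not a superkey, the relation is not in 3NF.
Checking every proper subset of each key, none determines a non-prime attribute — 2NF is satisfied.

2NF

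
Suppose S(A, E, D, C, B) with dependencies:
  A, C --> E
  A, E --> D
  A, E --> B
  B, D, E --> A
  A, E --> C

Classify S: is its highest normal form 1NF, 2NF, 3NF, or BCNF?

Candidate keys: {A, C}, {A, E}, {B, D, E}. Prime attributes: {A, B, C, D, E}.
Each dependency's left side is a superkey — BCNF holds.

BCNF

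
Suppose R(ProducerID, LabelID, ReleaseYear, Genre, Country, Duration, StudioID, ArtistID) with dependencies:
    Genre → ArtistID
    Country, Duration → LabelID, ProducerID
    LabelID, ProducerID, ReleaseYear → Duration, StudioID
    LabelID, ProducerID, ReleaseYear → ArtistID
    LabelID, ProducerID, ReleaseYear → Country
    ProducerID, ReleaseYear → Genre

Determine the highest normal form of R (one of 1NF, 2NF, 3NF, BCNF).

1NF

Candidate keys: {Country, Duration, ReleaseYear}, {LabelID, ProducerID, ReleaseYear}. Prime attributes: {Country, Duration, LabelID, ProducerID, ReleaseYear}.
Genre → ArtistID breaks BCNF: {Genre}⁺ = {ArtistID, Genre}, so {Genre} is not a superkey.
Genre → ArtistID has non-prime {ArtistID} on the right and a non-superkey on the left, so 3NF fails.
{ProducerID, ReleaseYear} is a proper subset of the key {LabelID, ProducerID, ReleaseYear}, and {ProducerID, ReleaseYear}⁺ contains the non-prime attributes {ArtistID, Genre} — a partial dependency, so 2NF is violated.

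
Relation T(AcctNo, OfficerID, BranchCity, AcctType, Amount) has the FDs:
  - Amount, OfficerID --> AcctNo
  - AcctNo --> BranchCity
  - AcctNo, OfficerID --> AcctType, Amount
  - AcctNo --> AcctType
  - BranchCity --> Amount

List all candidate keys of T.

{AcctNo, OfficerID}, {Amount, OfficerID}, {BranchCity, OfficerID}

Attributes never on any right-hand side: {OfficerID} — every candidate key must contain it.
Closure of {AcctNo, OfficerID} is {AcctNo, AcctType, Amount, BranchCity, OfficerID}, the whole schema; {AcctNo, OfficerID} is a candidate key.
Closure of {Amount, OfficerID} is {AcctNo, AcctType, Amount, BranchCity, OfficerID}, the whole schema; {Amount, OfficerID} is a candidate key.
Closure of {BranchCity, OfficerID} is {AcctNo, AcctType, Amount, BranchCity, OfficerID}, the whole schema; {BranchCity, OfficerID} is a candidate key.
These are minimal and exhaustive — every other superkey contains one of them.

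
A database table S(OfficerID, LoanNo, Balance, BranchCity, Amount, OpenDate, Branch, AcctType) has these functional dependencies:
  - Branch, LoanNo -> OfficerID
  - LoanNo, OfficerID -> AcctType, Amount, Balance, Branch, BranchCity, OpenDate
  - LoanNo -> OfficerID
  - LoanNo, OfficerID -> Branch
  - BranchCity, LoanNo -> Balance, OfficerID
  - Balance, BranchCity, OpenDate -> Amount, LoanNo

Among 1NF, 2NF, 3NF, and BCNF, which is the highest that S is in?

Candidate keys: {Balance, BranchCity, OpenDate}, {LoanNo}. Prime attributes: {Balance, BranchCity, LoanNo, OpenDate}.
The left-hand side of every FD is a superkey, so BCNF is satisfied.

BCNF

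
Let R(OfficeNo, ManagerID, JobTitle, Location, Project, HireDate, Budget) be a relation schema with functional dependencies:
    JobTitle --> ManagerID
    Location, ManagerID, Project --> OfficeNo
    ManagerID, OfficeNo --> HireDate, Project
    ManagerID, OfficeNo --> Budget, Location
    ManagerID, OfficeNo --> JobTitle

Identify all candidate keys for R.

{JobTitle, Location, Project}, {JobTitle, OfficeNo}, {Location, ManagerID, Project}, {ManagerID, OfficeNo}

{JobTitle, OfficeNo}⁺ = {Budget, HireDate, JobTitle, Location, ManagerID, OfficeNo, Project} — all of the relation — so {JobTitle, OfficeNo} is a candidate key.
{ManagerID, OfficeNo}⁺ = {Budget, HireDate, JobTitle, Location, ManagerID, OfficeNo, Project} — all of the relation — so {ManagerID, OfficeNo} is a candidate key.
{JobTitle, Location, Project}⁺ = {Budget, HireDate, JobTitle, Location, ManagerID, OfficeNo, Project} — all of the relation — so {JobTitle, Location, Project} is a candidate key.
{Location, ManagerID, Project}⁺ = {Budget, HireDate, JobTitle, Location, ManagerID, OfficeNo, Project} — all of the relation — so {Location, ManagerID, Project} is a candidate key.
No proper subset of any of these is a key, and no other minimal superkey exists.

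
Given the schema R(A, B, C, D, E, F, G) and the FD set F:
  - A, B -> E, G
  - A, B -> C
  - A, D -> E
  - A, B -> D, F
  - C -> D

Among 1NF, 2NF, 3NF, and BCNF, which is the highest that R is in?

Candidate key: {A, B}. Prime attributes: {A, B}.
For A, D -> E we have {A, D}⁺ = {A, D, E}; {A, D} is not a superkey, so BCNF fails.
A, D -> E has non-prime {E} on the right and a non-superkey on the left, so 3NF fails.
No proper subset of a key has a non-prime attribute in its closure, so there is no partial dependency; 2NF holds.

2NF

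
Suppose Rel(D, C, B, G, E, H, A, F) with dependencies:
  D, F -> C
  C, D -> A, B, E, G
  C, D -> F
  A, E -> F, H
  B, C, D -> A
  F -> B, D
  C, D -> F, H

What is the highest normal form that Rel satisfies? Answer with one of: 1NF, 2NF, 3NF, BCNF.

BCNF

Candidate keys: {A, E}, {C, D}, {F}. Prime attributes: {A, C, D, E, F}.
The left-hand side of every FD is a superkey, so BCNF is satisfied.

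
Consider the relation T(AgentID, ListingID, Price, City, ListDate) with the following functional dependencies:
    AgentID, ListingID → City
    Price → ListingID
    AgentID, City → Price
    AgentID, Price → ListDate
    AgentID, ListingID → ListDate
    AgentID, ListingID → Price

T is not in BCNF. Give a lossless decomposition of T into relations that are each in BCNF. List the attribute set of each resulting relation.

{AgentID, City, ListDate, Price}; {ListingID, Price}

Candidate keys of the original relation: {AgentID, City}, {AgentID, ListingID}, {AgentID, Price}.
{AgentID, City, ListDate, ListingID, Price}: {Price} determines {ListingID, Price} here but is not a superkey — split on Price → ListingID, giving {ListingID, Price} and {AgentID, City, ListDate, Price}.
{ListingID, Price} has no BCNF violation.
{AgentID, City, ListDate, Price} has no BCNF violation.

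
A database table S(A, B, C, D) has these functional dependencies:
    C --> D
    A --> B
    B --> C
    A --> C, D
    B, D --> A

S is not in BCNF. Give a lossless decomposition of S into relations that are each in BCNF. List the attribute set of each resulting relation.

Candidate keys of the original relation: {A}, {B}.
In {A, B, C, D}, {C} is not a superkey ({C}⁺ restricted to this set is {C, D}), so split on C --> D into {C, D} and {A, B, C}.
{C, D} has no BCNF violation.
{A, B, C} has no BCNF violation.

{A, B, C}; {C, D}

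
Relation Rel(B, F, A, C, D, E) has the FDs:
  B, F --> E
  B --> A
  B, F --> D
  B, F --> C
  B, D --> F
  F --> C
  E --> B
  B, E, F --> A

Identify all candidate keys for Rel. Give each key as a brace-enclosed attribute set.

{B, D} is a candidate key since {B, D}⁺ = {A, B, C, D, E, F} covers every attribute.
{B, F} is a candidate key since {B, F}⁺ = {A, B, C, D, E, F} covers every attribute.
{D, E} is a candidate key since {D, E}⁺ = {A, B, C, D, E, F} covers every attribute.
{E, F} is a candidate key since {E, F}⁺ = {A, B, C, D, E, F} covers every attribute.
These are minimal and exhaustive — every other superkey contains one of them.

{B, D}, {B, F}, {D, E}, {E, F}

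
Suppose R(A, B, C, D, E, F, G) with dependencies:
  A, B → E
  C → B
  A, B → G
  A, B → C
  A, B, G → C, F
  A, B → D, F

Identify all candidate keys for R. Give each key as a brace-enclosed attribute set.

{A, B}, {A, C}

Attributes never on any right-hand side: {A} — every candidate key must contain it.
Closure of {A, B} is {A, B, C, D, E, F, G}, the whole schema; {A, B} is a candidate key.
Closure of {A, C} is {A, B, C, D, E, F, G}, the whole schema; {A, C} is a candidate key.
Any other superkey properly contains one of these, so there are no further candidate keys.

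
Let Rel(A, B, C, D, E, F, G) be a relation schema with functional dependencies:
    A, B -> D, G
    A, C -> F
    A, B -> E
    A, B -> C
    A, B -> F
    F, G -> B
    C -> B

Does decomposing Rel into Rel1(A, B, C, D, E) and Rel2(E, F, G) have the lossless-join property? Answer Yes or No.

No

Common attributes: {E}; their closure is {E}.
Neither Rel1 nor Rel2 is contained in that closure, so the decomposition is lossy.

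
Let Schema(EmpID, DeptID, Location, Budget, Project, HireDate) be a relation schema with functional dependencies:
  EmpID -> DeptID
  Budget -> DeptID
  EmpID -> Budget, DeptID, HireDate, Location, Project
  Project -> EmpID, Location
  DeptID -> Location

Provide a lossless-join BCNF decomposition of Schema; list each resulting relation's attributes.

{Budget, DeptID}; {Budget, EmpID, HireDate, Project}; {DeptID, Location}

Candidate keys of the original relation: {EmpID}, {Project}.
In {Budget, DeptID, EmpID, HireDate, Location, Project}, {Budget} is not a superkey ({Budget}⁺ restricted to this set is {Budget, DeptID, Location}), so split on Budget -> DeptID, Location into {Budget, DeptID, Location} and {Budget, EmpID, HireDate, Project}.
In {Budget, DeptID, Location}, {DeptID} is not a superkey ({DeptID}⁺ restricted to this set is {DeptID, Location}), so split on DeptID -> Location into {DeptID, Location} and {Budget, DeptID}.
{DeptID, Location} has no BCNF violation.
{Budget, DeptID} has no BCNF violation.
{Budget, EmpID, HireDate, Project} has no BCNF violation.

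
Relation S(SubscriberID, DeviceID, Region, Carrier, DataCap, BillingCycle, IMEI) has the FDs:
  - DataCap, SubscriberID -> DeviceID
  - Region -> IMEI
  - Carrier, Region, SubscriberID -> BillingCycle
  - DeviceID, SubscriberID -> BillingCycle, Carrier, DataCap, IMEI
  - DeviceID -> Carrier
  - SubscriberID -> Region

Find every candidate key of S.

{DataCap, SubscriberID}, {DeviceID, SubscriberID}

No FD produces {SubscriberID}, so it must be in every candidate key.
{DataCap, SubscriberID} is a candidate key since {DataCap, SubscriberID}⁺ = {BillingCycle, Carrier, DataCap, DeviceID, IMEI, Region, SubscriberID} covers every attribute.
{DeviceID, SubscriberID} is a candidate key since {DeviceID, SubscriberID}⁺ = {BillingCycle, Carrier, DataCap, DeviceID, IMEI, Region, SubscriberID} covers every attribute.
No proper subset of any of these is a key, and no other minimal superkey exists.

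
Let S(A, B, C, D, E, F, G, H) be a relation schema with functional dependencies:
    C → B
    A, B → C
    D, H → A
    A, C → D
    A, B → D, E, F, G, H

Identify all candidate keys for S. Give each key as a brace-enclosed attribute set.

{A, B}, {A, C}, {B, D, H}, {C, D, H}

{A, B} is a candidate key since {A, B}⁺ = {A, B, C, D, E, F, G, H} covers every attribute.
{A, C} is a candidate key since {A, C}⁺ = {A, B, C, D, E, F, G, H} covers every attribute.
{B, D, H} is a candidate key since {B, D, H}⁺ = {A, B, C, D, E, F, G, H} covers every attribute.
{C, D, H} is a candidate key since {C, D, H}⁺ = {A, B, C, D, E, F, G, H} covers every attribute.
No proper subset of any of these is a key, and no other minimal superkey exists.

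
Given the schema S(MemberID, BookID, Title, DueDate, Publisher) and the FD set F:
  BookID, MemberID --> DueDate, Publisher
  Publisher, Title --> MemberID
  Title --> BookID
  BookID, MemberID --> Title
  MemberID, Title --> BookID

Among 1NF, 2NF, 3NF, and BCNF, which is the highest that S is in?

Candidate keys: {BookID, MemberID}, {MemberID, Title}, {Publisher, Title}. Prime attributes: {BookID, MemberID, Publisher, Title}.
For Title --> BookID we have {Title}⁺ = {BookID, Title}; {Title} is not a superkey, so BCNF fails.
But every attribute on its right side ({BookID}) is prime, and the same holds for every other non-superkey FD, so 3NF still holds.

3NF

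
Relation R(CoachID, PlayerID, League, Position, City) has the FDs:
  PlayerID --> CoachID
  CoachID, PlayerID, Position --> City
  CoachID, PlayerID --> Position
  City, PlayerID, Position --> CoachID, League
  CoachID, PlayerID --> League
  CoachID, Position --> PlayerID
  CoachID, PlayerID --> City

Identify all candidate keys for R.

{PlayerID} is a candidate key since {PlayerID}⁺ = {City, CoachID, League, PlayerID, Position} covers every attribute.
{CoachID, Position} is a candidate key since {CoachID, Position}⁺ = {City, CoachID, League, PlayerID, Position} covers every attribute.
No proper subset of any of these is a key, and no other minimal superkey exists.

{CoachID, Position}, {PlayerID}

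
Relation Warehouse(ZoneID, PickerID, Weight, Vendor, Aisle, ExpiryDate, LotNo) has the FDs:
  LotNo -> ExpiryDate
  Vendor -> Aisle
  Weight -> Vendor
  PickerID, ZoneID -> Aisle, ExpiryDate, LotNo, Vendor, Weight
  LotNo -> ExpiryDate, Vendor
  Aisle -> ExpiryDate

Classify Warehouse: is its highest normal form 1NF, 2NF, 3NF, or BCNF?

Candidate key: {PickerID, ZoneID}. Prime attributes: {PickerID, ZoneID}.
LotNo -> ExpiryDate breaks BCNF: {LotNo}⁺ = {Aisle, ExpiryDate, LotNo, Vendor}, so {LotNo} is not a superkey.
LotNo -> ExpiryDate determines the non-prime attribute {ExpiryDate} from a non-superkey — 3NF is violated.
No non-prime attribute depends on a proper subset of any candidate key, so 2NF holds.

2NF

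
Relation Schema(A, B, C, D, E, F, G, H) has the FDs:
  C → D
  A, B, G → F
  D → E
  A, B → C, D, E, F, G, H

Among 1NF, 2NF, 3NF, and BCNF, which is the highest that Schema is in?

2NF

Candidate key: {A, B}. Prime attributes: {A, B}.
C → D breaks BCNF: {C}⁺ = {C, D, E}, so {C} is not a superkey.
C → D has non-prime {D} on the right and a non-superkey on the left, so 3NF fails.
No non-prime attribute depends on a proper subset of any candidate key, so 2NF holds.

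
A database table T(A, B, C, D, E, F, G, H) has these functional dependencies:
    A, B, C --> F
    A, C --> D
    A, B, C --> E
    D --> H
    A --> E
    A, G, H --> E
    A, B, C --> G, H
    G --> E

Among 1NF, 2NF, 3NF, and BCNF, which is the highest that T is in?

1NF

Candidate key: {A, B, C}. Prime attributes: {A, B, C}.
For A, C --> D we have {A, C}⁺ = {A, C, D, E, H}; {A, C} is not a superkey, so BCNF fails.
A, C --> D determines the non-prime attribute {D} from a non-superkey — 3NF is violated.
{A} is a proper subset of the key {A, B, C}, and {A}⁺ contains the non-prime attribute {E} — a partial dependency, so 2NF is violated.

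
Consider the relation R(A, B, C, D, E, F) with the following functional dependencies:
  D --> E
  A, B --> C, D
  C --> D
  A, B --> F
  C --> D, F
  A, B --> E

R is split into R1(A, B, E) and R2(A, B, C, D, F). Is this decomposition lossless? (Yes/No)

Yes

The shared attributes are {A, B} and {A, B}⁺ = {A, B, C, D, E, F}.
R1 is contained in that closure, so R1 ∩ R2 --> R1 holds and the join is lossless.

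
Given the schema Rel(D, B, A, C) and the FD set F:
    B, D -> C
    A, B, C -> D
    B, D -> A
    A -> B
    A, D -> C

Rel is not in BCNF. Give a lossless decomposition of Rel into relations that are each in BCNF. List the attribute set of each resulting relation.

Candidate keys of the original relation: {A, C}, {A, D}, {B, D}.
{A, B, C, D}: {A} determines {A, B} here but is not a superkey — split on A -> B, giving {A, B} and {A, C, D}.
{A, B} has no BCNF violation.
{A, C, D} has no BCNF violation.

{A, B}; {A, C, D}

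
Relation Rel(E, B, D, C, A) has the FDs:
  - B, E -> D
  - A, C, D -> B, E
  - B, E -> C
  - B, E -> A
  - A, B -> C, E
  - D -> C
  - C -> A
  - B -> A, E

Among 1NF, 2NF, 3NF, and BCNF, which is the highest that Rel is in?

2NF

Candidate keys: {B}, {D}. Prime attributes: {B, D}.
C -> A: {C}⁺ = {A, C}, which is not all of the attributes, so the left side is not a superkey — BCNF is violated.
Because {A} is non-prime and the left side of C -> A is not a superkey, the relation is not in 3NF.
Every candidate key is a single attribute, so no partial dependency is possible; 2NF holds.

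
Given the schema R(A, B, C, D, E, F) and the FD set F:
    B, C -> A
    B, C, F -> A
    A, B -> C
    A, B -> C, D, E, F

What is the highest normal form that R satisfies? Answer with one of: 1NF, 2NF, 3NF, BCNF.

BCNF

Candidate keys: {A, B}, {B, C}. Prime attributes: {A, B, C}.
Each dependency's left side is a superkey — BCNF holds.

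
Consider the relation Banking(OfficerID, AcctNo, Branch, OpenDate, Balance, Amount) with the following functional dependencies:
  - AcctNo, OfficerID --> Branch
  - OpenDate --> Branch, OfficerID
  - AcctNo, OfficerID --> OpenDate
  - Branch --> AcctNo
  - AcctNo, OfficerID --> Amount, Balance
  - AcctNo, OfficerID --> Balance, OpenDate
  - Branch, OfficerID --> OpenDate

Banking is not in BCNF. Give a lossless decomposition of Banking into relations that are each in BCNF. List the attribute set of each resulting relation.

Candidate keys of the original relation: {AcctNo, OfficerID}, {Branch, OfficerID}, {OpenDate}.
Within {AcctNo, Amount, Balance, Branch, OfficerID, OpenDate}: {Branch}⁺ ∩ {AcctNo, Amount, Balance, Branch, OfficerID, OpenDate} = {AcctNo, Branch}, not the whole set, so Branch --> AcctNo violates BCNF; decompose into {AcctNo, Branch} and {Amount, Balance, Branch, OfficerID, OpenDate}.
{AcctNo, Branch}: every determinant is a superkey — BCNF.
{Amount, Balance, Branch, OfficerID, OpenDate}: every determinant is a superkey — BCNF.

{AcctNo, Branch}; {Amount, Balance, Branch, OfficerID, OpenDate}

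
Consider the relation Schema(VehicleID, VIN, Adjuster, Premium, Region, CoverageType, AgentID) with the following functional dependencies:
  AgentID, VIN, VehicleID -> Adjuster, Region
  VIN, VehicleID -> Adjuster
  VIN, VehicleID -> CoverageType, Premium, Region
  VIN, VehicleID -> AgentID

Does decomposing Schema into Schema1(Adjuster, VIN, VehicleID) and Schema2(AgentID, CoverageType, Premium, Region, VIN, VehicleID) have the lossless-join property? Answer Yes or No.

Yes

The shared attributes are {VIN, VehicleID} and {VIN, VehicleID}⁺ = {Adjuster, AgentID, CoverageType, Premium, Region, VIN, VehicleID}.
Schema1 is contained in that closure, so Schema1 ∩ Schema2 -> Schema1 holds and the join is lossless.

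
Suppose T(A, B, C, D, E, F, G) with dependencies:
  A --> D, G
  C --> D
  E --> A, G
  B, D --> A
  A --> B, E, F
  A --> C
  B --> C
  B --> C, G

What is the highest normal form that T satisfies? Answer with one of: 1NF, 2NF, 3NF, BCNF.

Candidate keys: {A}, {B}, {E}. Prime attributes: {A, B, E}.
C --> D breaks BCNF: {C}⁺ = {C, D}, so {C} is not a superkey.
C --> D determines the non-prime attribute {D} from a non-superkey — 3NF is violated.
Every candidate key is a single attribute, so no partial dependency is possible; 2NF holds.

2NF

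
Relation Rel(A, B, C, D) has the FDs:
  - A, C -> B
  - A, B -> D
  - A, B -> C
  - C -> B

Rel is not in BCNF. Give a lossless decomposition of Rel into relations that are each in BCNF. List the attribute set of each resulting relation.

{A, C, D}; {B, C}

Candidate keys of the original relation: {A, B}, {A, C}.
Within {A, B, C, D}: {C}⁺ ∩ {A, B, C, D} = {B, C}, not the whole set, so C -> B violates BCNF; decompose into {B, C} and {A, C, D}.
{B, C}: every determinant is a superkey — BCNF.
{A, C, D}: every determinant is a superkey — BCNF.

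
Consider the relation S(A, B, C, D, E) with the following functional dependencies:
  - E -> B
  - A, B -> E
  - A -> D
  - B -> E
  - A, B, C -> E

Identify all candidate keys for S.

{A, B, C}, {A, C, E}

Attributes never on any right-hand side: {A, C} — every candidate key must contain all of them.
{A, B, C} is a candidate key since {A, B, C}⁺ = {A, B, C, D, E} covers every attribute.
{A, C, E} is a candidate key since {A, C, E}⁺ = {A, B, C, D, E} covers every attribute.
These are minimal and exhaustive — every other superkey contains one of them.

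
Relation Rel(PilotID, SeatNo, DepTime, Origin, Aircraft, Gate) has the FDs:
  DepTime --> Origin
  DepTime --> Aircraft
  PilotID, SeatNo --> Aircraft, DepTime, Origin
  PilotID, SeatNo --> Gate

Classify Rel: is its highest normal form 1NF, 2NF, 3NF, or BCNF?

Candidate key: {PilotID, SeatNo}. Prime attributes: {PilotID, SeatNo}.
DepTime --> Origin: {DepTime}⁺ = {Aircraft, DepTime, Origin}, which is not all of the attributes, so the left side is not a superkey — BCNF is violated.
Because {Origin} is non-prime and the left side of DepTime --> Origin is not a superkey, the relation is not in 3NF.
No non-prime attribute depends on a proper subset of any candidate key, so 2NF holds.

2NF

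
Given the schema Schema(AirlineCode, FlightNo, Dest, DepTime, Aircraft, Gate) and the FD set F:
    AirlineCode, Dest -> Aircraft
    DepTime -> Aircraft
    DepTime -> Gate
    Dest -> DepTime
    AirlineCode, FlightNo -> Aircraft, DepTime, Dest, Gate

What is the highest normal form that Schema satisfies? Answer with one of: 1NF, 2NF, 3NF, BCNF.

Candidate key: {AirlineCode, FlightNo}. Prime attributes: {AirlineCode, FlightNo}.
AirlineCode, Dest -> Aircraft breaks BCNF: {AirlineCode, Dest}⁺ = {Aircraft, AirlineCode, DepTime, Dest, Gate}, so {AirlineCode, Dest} is not a superkey.
Because {Aircraft} is non-prime and the left side of AirlineCode, Dest -> Aircraft is not a superkey, the relation is not in 3NF.
No proper subset of a key has a non-prime attribute in its closure, so there is no partial dependency; 2NF holds.

2NF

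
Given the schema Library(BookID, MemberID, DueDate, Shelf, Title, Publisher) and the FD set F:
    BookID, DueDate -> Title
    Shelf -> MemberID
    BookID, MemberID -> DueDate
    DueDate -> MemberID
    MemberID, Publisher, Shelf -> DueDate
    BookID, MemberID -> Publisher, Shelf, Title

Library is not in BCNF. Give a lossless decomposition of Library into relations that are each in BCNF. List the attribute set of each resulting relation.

Candidate keys of the original relation: {BookID, DueDate}, {BookID, MemberID}, {BookID, Shelf}.
{BookID, DueDate, MemberID, Publisher, Shelf, Title}: {Shelf} determines {MemberID, Shelf} here but is not a superkey — split on Shelf -> MemberID, giving {MemberID, Shelf} and {BookID, DueDate, Publisher, Shelf, Title}.
{MemberID, Shelf} is in BCNF.
{BookID, DueDate, Publisher, Shelf, Title}: {Publisher, Shelf} determines {DueDate, Publisher, Shelf} here but is not a superkey — split on Publisher, Shelf -> DueDate, giving {DueDate, Publisher, Shelf} and {BookID, Publisher, Shelf, Title}.
{DueDate, Publisher, Shelf} is in BCNF.
{BookID, Publisher, Shelf, Title} is in BCNF.

{BookID, Publisher, Shelf, Title}; {DueDate, Publisher, Shelf}; {MemberID, Shelf}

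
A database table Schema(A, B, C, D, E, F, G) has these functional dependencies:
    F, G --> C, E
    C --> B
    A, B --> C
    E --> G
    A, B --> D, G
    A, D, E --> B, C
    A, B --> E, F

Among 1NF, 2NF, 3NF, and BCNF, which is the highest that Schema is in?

Candidate keys: {A, B}, {A, C}, {A, D, E}, {A, E, F}, {A, F, G}. Prime attributes: {A, B, C, D, E, F, G}.
For F, G --> C, E we have {F, G}⁺ = {B, C, E, F, G}; {F, G} is not a superkey, so BCNF fails.
But every attribute on its right side ({C, E}) is prime, and the same holds for every other non-superkey FD, so 3NF still holds.

3NF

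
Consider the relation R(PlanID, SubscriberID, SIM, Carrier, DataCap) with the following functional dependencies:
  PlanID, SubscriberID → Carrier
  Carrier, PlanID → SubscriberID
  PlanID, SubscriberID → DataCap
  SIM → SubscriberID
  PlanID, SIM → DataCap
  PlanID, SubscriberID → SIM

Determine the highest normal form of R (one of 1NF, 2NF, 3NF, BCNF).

3NF

Candidate keys: {Carrier, PlanID}, {PlanID, SIM}, {PlanID, SubscriberID}. Prime attributes: {Carrier, PlanID, SIM, SubscriberID}.
SIM → SubscriberID breaks BCNF: {SIM}⁺ = {SIM, SubscriberID}, so {SIM} is not a superkey.
Its right-hand attributes {SubscriberID} are all prime, as are those of every other non-superkey FD — the relation is in 3NF.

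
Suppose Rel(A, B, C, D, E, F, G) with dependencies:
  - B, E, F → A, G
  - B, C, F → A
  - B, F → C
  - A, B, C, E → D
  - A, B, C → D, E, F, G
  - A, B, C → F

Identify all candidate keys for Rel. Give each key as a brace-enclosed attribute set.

{B} never appears on the right of any FD, so every key must include it.
Closure of {B, F} is {A, B, C, D, E, F, G}, the whole schema; {B, F} is a candidate key.
Closure of {A, B, C} is {A, B, C, D, E, F, G}, the whole schema; {A, B, C} is a candidate key.
These are minimal and exhaustive — every other superkey contains one of them.

{A, B, C}, {B, F}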